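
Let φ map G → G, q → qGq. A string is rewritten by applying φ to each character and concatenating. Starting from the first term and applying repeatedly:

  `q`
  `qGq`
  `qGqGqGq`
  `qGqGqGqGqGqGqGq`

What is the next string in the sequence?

Rewriting the 15 symbols of qGqGqGqGqGqGqGq one by one yields qGq G qGq G qGq G qGq G qGq G qGq G qGq G qGq; concatenated:

qGqGqGqGqGqGqGqGqGqGqGqGqGqGqGq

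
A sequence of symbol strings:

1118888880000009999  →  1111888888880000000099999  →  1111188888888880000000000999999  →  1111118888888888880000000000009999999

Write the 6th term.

1111111188888888888888880000000000000000999999999

Reading off run lengths: 1 runs 3, 4, 5, 6; 8 runs 6, 8, 10, 12; 0 runs 6, 8, 10, 12; 9 runs 4, 5, 6, 7 — each is linear in n, where the shown terms are n = 3, 4, 5, 6.
Setting n = 8 gives 8, 16, 16, 9 characters in each block.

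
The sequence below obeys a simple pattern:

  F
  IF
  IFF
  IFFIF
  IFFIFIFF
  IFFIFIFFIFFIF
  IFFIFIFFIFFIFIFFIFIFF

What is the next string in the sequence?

From term 3 onward, concatenate the last term with the second-to-last: IF·F = IFF, IFF·IF = IFFIF, …
Continuing: IFFIFIFFIFFIFIFFIFIFF · IFFIFIFFIFFIF gives term 8.

IFFIFIFFIFFIFIFFIFIFFIFFIFIFFIFFIF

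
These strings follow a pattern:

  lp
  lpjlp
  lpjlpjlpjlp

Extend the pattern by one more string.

lpjlpjlpjlpjlpjlpjlpjlp

s(k+1) = s(k)·j·s(k) — each term doubles the last with 'j' between the halves.
One more doubling of lpjlpjlpjlp gives the answer.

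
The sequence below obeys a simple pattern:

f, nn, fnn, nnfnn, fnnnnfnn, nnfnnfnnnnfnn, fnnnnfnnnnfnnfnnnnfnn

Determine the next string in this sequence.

nnfnnfnnnnfnnfnnnnfnnnnfnnfnnnnfnn

Each term (from the third on) is the two preceding terms concatenated in order: term 3 = f·nn = fnn.
The next term joins nnfnnfnnnnfnn and fnnnnfnnnnfnnfnnnnfnn.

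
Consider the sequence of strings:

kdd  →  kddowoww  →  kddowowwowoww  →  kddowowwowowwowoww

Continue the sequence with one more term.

Every step adds owoww to the end: s(k+1) = s(k)·owoww.
One more step from kddowowwowowwowoww gives the answer.

kddowowwowowwowowwowoww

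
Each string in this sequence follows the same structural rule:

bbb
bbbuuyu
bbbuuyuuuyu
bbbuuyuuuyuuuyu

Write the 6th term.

bbbuuyuuuyuuuyuuuyuuuyu

Each term is the previous one with uuyu appended.
From bbbuuyuuuyuuuyu, 2 further steps: bbbuuyuuuyuuuyu → bbbuuyuuuyuuuyuuuyu → (answer).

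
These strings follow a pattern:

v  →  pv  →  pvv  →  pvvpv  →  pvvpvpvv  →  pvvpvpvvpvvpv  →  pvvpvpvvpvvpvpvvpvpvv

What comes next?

This is a Fibonacci-style word recurrence s(k) = s(k−1)·s(k−2): e.g. pv·v = pvv.
So term 8 is pvvpvpvvpvvpvpvvpvpvv·pvvpvpvvpvvpv.

pvvpvpvvpvvpvpvvpvpvvpvvpvpvvpvvpv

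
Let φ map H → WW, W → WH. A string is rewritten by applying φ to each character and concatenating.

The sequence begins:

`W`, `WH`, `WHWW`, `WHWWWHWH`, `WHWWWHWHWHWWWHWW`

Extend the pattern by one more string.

WHWWWHWHWHWWWHWWWHWWWHWHWHWWWHWH

Replace each of the 16 characters of WHWWWHWHWHWWWHWW in place — WH WW WH WH WH WW WH WW WH WW WH WH WH WW WH WH — and concatenate.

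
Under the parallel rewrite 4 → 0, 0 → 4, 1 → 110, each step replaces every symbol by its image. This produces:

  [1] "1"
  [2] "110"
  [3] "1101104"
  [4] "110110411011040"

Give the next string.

Replace each of the 15 characters of 110110411011040 in place — 110 110 4 110 110 4 0 110 110 4 110 110 4 0 4 — and concatenate.

1101104110110401101104110110404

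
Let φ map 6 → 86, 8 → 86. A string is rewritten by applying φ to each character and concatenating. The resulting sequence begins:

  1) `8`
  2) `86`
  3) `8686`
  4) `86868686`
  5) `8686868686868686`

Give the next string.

86868686868686868686868686868686

Applying the rule to each of the 16 symbols of 8686868686868686 gives the pieces 86 86 86 86 86 86 86 86 86 86 86 86 86 86 86 86, which concatenate to the answer.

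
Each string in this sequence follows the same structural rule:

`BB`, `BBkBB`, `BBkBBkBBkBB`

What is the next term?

BBkBBkBBkBBkBBkBBkBBkBB

Each string is two copies of the previous one joined by 'k'.
So the next term is two copies of BBkBBkBBkBB with 'k' between the halves.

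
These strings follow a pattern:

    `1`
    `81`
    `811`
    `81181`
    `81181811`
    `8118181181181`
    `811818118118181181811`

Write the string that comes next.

8118181181181811818118118181181181

From term 3 onward, concatenate the last term with the second-to-last: 81·1 = 811, 811·81 = 81181, …
Continuing: 811818118118181181811 · 8118181181181 gives term 8.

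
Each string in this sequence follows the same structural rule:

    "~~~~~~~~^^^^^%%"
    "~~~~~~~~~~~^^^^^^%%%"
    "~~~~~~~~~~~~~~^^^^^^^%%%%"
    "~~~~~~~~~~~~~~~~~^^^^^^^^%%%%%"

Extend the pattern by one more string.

The n-th term is 3n+2 ~'s then n+3 ^'s then n %'s, where the shown terms are n = 2, 3, 4, 5.
At n = 6 the blocks have lengths 20, 9, 6.

~~~~~~~~~~~~~~~~~~~~^^^^^^^^^%%%%%%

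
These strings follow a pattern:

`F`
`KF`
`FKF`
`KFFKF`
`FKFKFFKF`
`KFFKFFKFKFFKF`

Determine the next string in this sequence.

FKFKFFKFKFFKFFKFKFFKF

From term 3 onward, concatenate the second-to-last term with the last: F·KF = FKF, KF·FKF = KFFKF, …
So term 7 is FKFKFFKF·KFFKFFKFKFFKF.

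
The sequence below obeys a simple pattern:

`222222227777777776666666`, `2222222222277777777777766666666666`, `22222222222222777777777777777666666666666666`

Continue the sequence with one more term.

Term n consists of 3n+2 2's, followed by 3n+3 7's, followed by 4n-1 6's, where the shown terms are n = 2, 3, 4.
For the next term, n = 5, so the run lengths are 17, 18, 19.

222222222222222227777777777777777776666666666666666666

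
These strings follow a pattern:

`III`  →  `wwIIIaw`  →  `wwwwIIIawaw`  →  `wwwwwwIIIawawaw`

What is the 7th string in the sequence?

wwwwwwwwwwwwIIIawawawawawaw

Every step adds ww to the front and aw to the end of the previous string.
From wwwwwwIIIawawaw, 3 further steps: wwwwwwIIIawawaw → wwwwwwwwIIIawawawaw → wwwwwwwwwwIIIawawawawaw → (answer).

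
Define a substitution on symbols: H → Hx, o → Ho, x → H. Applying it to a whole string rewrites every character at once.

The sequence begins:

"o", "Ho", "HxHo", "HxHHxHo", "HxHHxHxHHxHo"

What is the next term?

HxHHxHxHHxHHxHxHHxHo

Apply φ to HxHHxHxHHxHo symbol by symbol: H→Hx, x→H, H→Hx, H→Hx, x→H, H→Hx, x→H, H→Hx, H→Hx, x→H, H→Hx, o→Ho; joined: Hx H Hx Hx H Hx H Hx Hx H Hx Ho.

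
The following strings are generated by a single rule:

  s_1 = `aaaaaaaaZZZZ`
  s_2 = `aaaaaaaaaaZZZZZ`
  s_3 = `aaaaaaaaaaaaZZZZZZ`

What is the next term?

Reading off run lengths: a runs 8, 10, 12; Z runs 4, 5, 6 — each is linear in n, where the shown terms are n = 3, 4, 5.
For the next term, n = 6, so the run lengths are 14, 7.

aaaaaaaaaaaaaaZZZZZZZ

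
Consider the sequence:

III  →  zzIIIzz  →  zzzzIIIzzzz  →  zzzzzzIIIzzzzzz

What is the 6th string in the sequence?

zzzzzzzzzzIIIzzzzzzzzzz

Each term wraps the previous one in zz on the left and zz on the right.
From zzzzzzIIIzzzzzz, 2 further steps: zzzzzzIIIzzzzzz → zzzzzzzzIIIzzzzzzzz → (answer).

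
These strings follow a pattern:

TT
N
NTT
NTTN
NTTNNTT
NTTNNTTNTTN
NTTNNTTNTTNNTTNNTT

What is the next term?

NTTNNTTNTTNNTTNNTTNTTNNTTNTTN

From term 3 onward, concatenate the last term with the second-to-last: N·TT = NTT, NTT·N = NTTN, …
Continuing: NTTNNTTNTTNNTTNNTT · NTTNNTTNTTN gives term 8.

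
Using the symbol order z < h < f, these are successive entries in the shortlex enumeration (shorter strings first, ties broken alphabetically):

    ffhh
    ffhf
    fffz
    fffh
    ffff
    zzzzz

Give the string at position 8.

zzzzf

Stepping forward 2 times from zzzzz: zzzzz → zzzzh, then the target.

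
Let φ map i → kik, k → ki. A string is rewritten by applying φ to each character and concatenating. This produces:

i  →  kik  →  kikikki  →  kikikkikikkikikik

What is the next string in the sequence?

Replace each of the 17 characters of kikikkikikkikikik in place — ki kik ki kik ki ki kik ki kik ki ki kik ki kik ki kik ki — and concatenate.

kikikkikikkikikikkikikkikikikkikikkikikki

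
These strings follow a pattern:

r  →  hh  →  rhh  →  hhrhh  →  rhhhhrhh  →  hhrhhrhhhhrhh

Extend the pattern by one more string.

Each term (from the third on) is the two preceding terms concatenated in order: term 3 = r·hh = rhh.
So term 7 is rhhhhrhh·hhrhhrhhhhrhh.

rhhhhrhhhhrhhrhhhhrhh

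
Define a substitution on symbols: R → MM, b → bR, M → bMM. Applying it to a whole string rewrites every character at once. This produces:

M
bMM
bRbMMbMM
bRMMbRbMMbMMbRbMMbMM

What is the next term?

Applying the rule to each of the 20 symbols of bRMMbRbMMbMMbRbMMbMM gives the pieces bR MM bMM bMM bR MM bR bMM bMM bR bMM bMM bR MM bR bMM bMM bR bMM bMM, which concatenate to the answer.

bRMMbMMbMMbRMMbRbMMbMMbRbMMbMMbRMMbRbMMbMMbRbMMbMM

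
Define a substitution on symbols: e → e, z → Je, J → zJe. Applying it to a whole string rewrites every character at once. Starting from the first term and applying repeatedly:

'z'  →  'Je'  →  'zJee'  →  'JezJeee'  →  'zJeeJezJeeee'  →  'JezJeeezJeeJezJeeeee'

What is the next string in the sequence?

zJeeJezJeeeeJezJeeezJeeJezJeeeeee

Applying the rule to each of the 20 symbols of JezJeeezJeeJezJeeeee gives the pieces zJe e Je zJe e e e Je zJe e e zJe e Je zJe e e e e e, which concatenate to the answer.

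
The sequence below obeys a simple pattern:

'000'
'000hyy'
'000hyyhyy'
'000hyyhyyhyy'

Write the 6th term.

The strings grow by a fixed suffix hyy each time.
From 000hyyhyyhyy, 2 further steps: 000hyyhyyhyy → 000hyyhyyhyyhyy → (answer).

000hyyhyyhyyhyyhyy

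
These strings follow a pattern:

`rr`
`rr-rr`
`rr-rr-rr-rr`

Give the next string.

Every step duplicates the string with '-' between the halves.
So the next term is two copies of rr-rr-rr-rr with '-' between the halves.

rr-rr-rr-rr-rr-rr-rr-rr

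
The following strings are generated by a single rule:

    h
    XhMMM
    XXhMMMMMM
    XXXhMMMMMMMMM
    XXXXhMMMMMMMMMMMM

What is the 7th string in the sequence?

XXXXXXhMMMMMMMMMMMMMMMMMM

s(k+1) = X·s(k)·MMM, so each term gains X as a prefix and MMM as a suffix.
From XXXXhMMMMMMMMMMMM, 2 further steps: XXXXhMMMMMMMMMMMM → XXXXXhMMMMMMMMMMMMMMM → (answer).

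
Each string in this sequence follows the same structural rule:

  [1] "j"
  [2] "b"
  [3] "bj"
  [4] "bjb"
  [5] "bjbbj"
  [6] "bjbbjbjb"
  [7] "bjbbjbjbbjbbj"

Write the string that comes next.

This is a Fibonacci-style word recurrence s(k) = s(k−1)·s(k−2): e.g. b·j = bj.
Continuing: bjbbjbjbbjbbj · bjbbjbjb gives term 8.

bjbbjbjbbjbbjbjbbjbjb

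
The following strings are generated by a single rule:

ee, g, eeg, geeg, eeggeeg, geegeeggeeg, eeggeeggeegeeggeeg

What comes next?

geegeeggeegeeggeeggeegeeggeeg

This is a Fibonacci-style word recurrence s(k) = s(k−2)·s(k−1): e.g. ee·g = eeg.
So term 8 is geegeeggeeg·eeggeeggeegeeggeeg.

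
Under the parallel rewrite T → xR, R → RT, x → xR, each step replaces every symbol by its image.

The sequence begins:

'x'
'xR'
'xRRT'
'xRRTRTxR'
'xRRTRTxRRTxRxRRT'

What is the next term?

Rewriting the 16 symbols of xRRTRTxRRTxRxRRT one by one yields xR RT RT xR RT xR xR RT RT xR xR RT xR RT RT xR; concatenated:

xRRTRTxRRTxRxRRTRTxRxRRTxRRTRTxR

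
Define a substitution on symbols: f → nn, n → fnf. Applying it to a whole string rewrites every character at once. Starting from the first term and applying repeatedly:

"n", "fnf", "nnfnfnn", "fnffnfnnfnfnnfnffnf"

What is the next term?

φ(fnffnfnnfnfnnfnffnf) expands symbol-by-symbol to nn fnf nn nn fnf nn fnf fnf nn fnf nn fnf fnf nn fnf nn nn fnf nn; joining the 19 pieces gives the next term.

nnfnfnnnnfnfnnfnffnfnnfnfnnfnffnfnnfnfnnnnfnfnn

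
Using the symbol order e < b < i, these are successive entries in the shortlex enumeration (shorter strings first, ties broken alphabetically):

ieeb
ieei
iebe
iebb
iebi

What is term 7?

ieib

Stepping forward 2 times from iebi: iebi → ieie, then the target.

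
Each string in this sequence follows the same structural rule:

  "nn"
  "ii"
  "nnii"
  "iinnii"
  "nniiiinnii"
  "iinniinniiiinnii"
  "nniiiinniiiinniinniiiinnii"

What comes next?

From term 3 onward, concatenate the second-to-last term with the last: nn·ii = nnii, ii·nnii = iinnii, …
Continuing: iinniinniiiinnii · nniiiinniiiinniinniiiinnii gives term 8.

iinniinniiiinniinniiiinniiiinniinniiiinnii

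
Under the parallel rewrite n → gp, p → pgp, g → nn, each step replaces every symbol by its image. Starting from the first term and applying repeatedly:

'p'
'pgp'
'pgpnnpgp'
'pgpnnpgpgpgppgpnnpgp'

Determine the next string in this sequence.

Rewriting the 20 symbols of pgpnnpgpgpgppgpnnpgp one by one yields pgp nn pgp gp gp pgp nn pgp nn pgp nn pgp pgp nn pgp gp gp pgp nn pgp; concatenated:

pgpnnpgpgpgppgpnnpgpnnpgpnnpgppgpnnpgpgpgppgpnnpgp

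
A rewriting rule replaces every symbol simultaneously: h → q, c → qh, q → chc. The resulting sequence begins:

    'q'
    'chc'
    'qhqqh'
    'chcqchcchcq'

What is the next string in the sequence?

qhqqhchcqhqqhqhqqhchc

Apply φ to chcqchcchcq symbol by symbol: c→qh, h→q, c→qh, q→chc, c→qh, h→q, c→qh, c→qh, h→q, c→qh, q→chc; joined: qh q qh chc qh q qh qh q qh chc.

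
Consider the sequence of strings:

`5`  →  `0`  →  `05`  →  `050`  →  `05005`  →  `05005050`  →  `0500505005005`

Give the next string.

050050500500505005050

Each term (from the third on) is the previous term followed by the one before it: term 3 = 0·5 = 05.
Continuing: 0500505005005 · 05005050 gives term 8.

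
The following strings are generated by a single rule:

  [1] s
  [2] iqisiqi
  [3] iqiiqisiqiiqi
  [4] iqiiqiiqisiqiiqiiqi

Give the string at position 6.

iqiiqiiqiiqiiqisiqiiqiiqiiqiiqi

s(k+1) = iqi·s(k)·iqi, so each term gains iqi as a prefix and iqi as a suffix.
From iqiiqiiqisiqiiqiiqi, 2 further steps: iqiiqiiqisiqiiqiiqi → iqiiqiiqiiqisiqiiqiiqiiqi → (answer).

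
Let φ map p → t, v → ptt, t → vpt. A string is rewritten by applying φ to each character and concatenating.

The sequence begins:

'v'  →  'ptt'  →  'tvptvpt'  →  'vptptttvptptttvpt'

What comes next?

Rewriting the 17 symbols of vptptttvptptttvpt one by one yields ptt t vpt t vpt vpt vpt ptt t vpt t vpt vpt vpt ptt t vpt; concatenated:

ptttvpttvptvptvptptttvpttvptvptvptptttvpt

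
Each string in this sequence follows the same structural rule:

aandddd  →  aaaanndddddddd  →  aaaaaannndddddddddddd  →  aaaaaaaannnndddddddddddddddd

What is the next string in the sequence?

aaaaaaaaaannnnndddddddddddddddddddd

The n-th term is 2n a's then n n's then 4n d's (n = 1, 2, …).
At n = 5 the blocks have lengths 10, 5, 20.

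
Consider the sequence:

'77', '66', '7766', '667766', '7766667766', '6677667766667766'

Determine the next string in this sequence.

From term 3 onward, concatenate the second-to-last term with the last: 77·66 = 7766, 66·7766 = 667766, …
The next term joins 7766667766 and 6677667766667766.

77666677666677667766667766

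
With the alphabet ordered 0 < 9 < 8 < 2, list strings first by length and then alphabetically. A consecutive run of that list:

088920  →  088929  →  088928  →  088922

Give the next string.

Treat 088922 as a base-4 numeral over the given alphabet and add one, carrying through any trailing 2's.

088800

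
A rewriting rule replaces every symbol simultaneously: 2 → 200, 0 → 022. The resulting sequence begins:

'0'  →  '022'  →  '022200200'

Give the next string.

Expanding 022200200: 0→022, 2→200, 2→200, 2→200, 0→022, 0→022, 2→200, 0→022, 0→022. Concatenated: 022 200 200 200 022 022 200 022 022.

022200200200022022200022022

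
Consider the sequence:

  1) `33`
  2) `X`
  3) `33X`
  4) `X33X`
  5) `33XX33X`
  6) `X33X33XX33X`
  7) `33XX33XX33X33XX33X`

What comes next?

X33X33XX33X33XX33XX33X33XX33X

Each term (from the third on) is the two preceding terms concatenated in order: term 3 = 33·X = 33X.
The next term joins X33X33XX33X and 33XX33XX33X33XX33X.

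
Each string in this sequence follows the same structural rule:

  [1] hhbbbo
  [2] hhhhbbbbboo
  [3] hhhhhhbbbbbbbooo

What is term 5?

Reading off run lengths: h runs 2, 4, 6; b runs 3, 5, 7; o runs 1, 2, 3 — each is linear in n (n = 1, 2, …).
For term 5, n = 5, so the run lengths are 10, 11, 5.

hhhhhhhhhhbbbbbbbbbbbooooo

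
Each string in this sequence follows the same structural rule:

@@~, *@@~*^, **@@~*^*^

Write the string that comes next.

***@@~*^*^*^

Each term wraps the previous one in * on the left and *^ on the right.
So the next term is *·**@@~*^*^·*^.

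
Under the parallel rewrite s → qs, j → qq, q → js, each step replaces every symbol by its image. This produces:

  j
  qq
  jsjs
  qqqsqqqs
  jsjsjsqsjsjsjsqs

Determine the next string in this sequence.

qqqsqqqsqqqsjsqsqqqsqqqsqqqsjsqs

φ(jsjsjsqsjsjsjsqs) expands symbol-by-symbol to qq qs qq qs qq qs js qs qq qs qq qs qq qs js qs; joining the 16 pieces gives the next term.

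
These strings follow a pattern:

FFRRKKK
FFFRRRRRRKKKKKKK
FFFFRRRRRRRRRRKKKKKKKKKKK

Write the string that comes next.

FFFFFRRRRRRRRRRRRRRKKKKKKKKKKKKKKK

Each string has the form F^{n+1} R^{4n-2} K^{4n-1} (n = 1, 2, …).
Setting n = 4 gives 5, 14, 15 characters in each block.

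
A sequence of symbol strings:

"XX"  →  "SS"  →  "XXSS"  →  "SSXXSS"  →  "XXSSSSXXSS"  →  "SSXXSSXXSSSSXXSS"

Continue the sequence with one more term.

XXSSSSXXSSSSXXSSXXSSSSXXSS

Each term (from the third on) is the two preceding terms concatenated in order: term 3 = XX·SS = XXSS.
The next term joins XXSSSSXXSS and SSXXSSXXSSSSXXSS.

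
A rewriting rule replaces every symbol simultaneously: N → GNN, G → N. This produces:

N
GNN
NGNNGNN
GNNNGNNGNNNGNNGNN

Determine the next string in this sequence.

Replace each of the 17 characters of GNNNGNNGNNNGNNGNN in place — N GNN GNN GNN N GNN GNN N GNN GNN GNN N GNN GNN N GNN GNN — and concatenate.

NGNNGNNGNNNGNNGNNNGNNGNNGNNNGNNGNNNGNNGNN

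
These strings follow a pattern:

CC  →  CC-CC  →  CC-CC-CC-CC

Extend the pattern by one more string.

Each string is two copies of the previous one joined by '-'.
Doubling CC-CC-CC-CC with '-' between the halves:

CC-CC-CC-CC-CC-CC-CC-CC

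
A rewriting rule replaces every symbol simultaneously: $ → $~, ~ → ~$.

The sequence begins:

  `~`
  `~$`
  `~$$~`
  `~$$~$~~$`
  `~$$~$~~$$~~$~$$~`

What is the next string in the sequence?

~$$~$~~$$~~$~$$~$~~$~$$~~$$~$~~$

φ(~$$~$~~$$~~$~$$~) expands symbol-by-symbol to ~$ $~ $~ ~$ $~ ~$ ~$ $~ $~ ~$ ~$ $~ ~$ $~ $~ ~$; joining the 16 pieces gives the next term.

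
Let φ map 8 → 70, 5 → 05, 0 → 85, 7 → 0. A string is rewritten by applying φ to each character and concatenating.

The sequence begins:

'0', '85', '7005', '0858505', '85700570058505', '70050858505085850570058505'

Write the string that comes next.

Applying the rule to each of the 26 symbols of 70050858505085850570058505 gives the pieces 0 85 85 05 85 70 05 70 05 85 05 85 70 05 70 05 85 05 0 85 85 05 70 05 85 05, which concatenate to the answer.

08585058570057005850585700570058505085850570058505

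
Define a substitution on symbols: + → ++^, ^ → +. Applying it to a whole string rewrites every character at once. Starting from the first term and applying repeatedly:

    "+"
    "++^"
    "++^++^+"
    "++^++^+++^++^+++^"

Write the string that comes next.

Replace each of the 17 characters of ++^++^+++^++^+++^ in place — ++^ ++^ + ++^ ++^ + ++^ ++^ ++^ + ++^ ++^ + ++^ ++^ ++^ + — and concatenate.

++^++^+++^++^+++^++^++^+++^++^+++^++^++^+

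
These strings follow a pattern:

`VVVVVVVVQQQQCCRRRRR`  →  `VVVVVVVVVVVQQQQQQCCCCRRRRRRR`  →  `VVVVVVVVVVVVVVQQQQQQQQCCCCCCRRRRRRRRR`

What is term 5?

Term n consists of 3n+2 V's, followed by 2n Q's, followed by 2n-2 C's, followed by 2n+1 R's, where the shown terms are n = 2, 3, 4.
For term 5, n = 6, so the run lengths are 20, 12, 10, 13.

VVVVVVVVVVVVVVVVVVVVQQQQQQQQQQQQCCCCCCCCCCRRRRRRRRRRRRR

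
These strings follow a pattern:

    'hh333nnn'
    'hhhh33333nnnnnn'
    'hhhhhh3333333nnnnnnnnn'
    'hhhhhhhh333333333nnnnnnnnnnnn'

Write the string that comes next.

hhhhhhhhhh33333333333nnnnnnnnnnnnnnn

Term n consists of 2n h's, followed by 2n+1 3's, followed by 3n n's (n = 1, 2, …).
At n = 5 the blocks have lengths 10, 11, 15.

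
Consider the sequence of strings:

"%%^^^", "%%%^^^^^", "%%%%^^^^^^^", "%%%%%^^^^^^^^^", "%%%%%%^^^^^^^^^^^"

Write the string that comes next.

%%%%%%%^^^^^^^^^^^^^

Reading off run lengths: % runs 2, 3, 4, 5, 6; ^ runs 3, 5, 7, 9, 11 — each is linear in n, where the shown terms are n = 2, 3, 4, 5, 6.
For the next term, n = 7, so the run lengths are 7, 13.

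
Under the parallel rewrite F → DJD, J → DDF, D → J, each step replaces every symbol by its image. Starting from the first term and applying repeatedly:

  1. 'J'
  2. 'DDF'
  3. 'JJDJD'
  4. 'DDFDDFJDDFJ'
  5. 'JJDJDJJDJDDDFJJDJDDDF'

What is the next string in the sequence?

Replace each of the 21 characters of JJDJDJJDJDDDFJJDJDDDF in place — DDF DDF J DDF J DDF DDF J DDF J J J DJD DDF DDF J DDF J J J DJD — and concatenate.

DDFDDFJDDFJDDFDDFJDDFJJJDJDDDFDDFJDDFJJJDJD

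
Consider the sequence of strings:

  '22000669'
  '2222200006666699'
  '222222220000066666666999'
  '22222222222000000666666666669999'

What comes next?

2222222222222200000006666666666666699999

The n-th term is 3n-1 2's then n+2 0's then 3n-1 6's then n 9's (n = 1, 2, …).
Setting n = 5 gives 14, 7, 14, 5 characters in each block.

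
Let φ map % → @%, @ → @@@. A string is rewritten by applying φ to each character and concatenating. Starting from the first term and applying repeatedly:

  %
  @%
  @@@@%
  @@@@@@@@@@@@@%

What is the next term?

Rewriting the 14 symbols of @@@@@@@@@@@@@% one by one yields @@@ @@@ @@@ @@@ @@@ @@@ @@@ @@@ @@@ @@@ @@@ @@@ @@@ @%; concatenated:

@@@@@@@@@@@@@@@@@@@@@@@@@@@@@@@@@@@@@@@@%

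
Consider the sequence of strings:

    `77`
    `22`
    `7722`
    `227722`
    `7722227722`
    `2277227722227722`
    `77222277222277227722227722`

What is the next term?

Each term (from the third on) is the two preceding terms concatenated in order: term 3 = 77·22 = 7722.
So term 8 is 2277227722227722·77222277222277227722227722.

227722772222772277222277222277227722227722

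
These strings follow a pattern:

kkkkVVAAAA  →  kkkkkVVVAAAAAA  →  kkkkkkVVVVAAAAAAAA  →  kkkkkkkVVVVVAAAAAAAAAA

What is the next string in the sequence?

The n-th term is n+2 k's then n V's then 2n A's, where the shown terms are n = 2, 3, 4, 5.
At n = 6 the blocks have lengths 8, 6, 12.

kkkkkkkkVVVVVVAAAAAAAAAAAA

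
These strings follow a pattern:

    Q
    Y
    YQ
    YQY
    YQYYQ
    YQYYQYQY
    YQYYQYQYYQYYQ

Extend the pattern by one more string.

This is a Fibonacci-style word recurrence s(k) = s(k−1)·s(k−2): e.g. Y·Q = YQ.
So term 8 is YQYYQYQYYQYYQ·YQYYQYQY.

YQYYQYQYYQYYQYQYYQYQY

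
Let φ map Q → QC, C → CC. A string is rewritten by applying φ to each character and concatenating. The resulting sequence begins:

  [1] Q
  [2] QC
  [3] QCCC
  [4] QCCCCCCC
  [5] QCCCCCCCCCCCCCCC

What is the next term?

QCCCCCCCCCCCCCCCCCCCCCCCCCCCCCCC

Replace each of the 16 characters of QCCCCCCCCCCCCCCC in place — QC CC CC CC CC CC CC CC CC CC CC CC CC CC CC CC — and concatenate.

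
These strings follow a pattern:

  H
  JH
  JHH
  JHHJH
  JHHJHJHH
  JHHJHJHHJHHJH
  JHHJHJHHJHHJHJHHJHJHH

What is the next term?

JHHJHJHHJHHJHJHHJHJHHJHHJHJHHJHHJH

From term 3 onward, concatenate the last term with the second-to-last: JH·H = JHH, JHH·JH = JHHJH, …
Continuing: JHHJHJHHJHHJHJHHJHJHH · JHHJHJHHJHHJH gives term 8.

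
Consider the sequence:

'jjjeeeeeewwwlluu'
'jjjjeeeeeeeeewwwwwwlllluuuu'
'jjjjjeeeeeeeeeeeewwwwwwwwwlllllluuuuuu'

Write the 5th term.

jjjjjjjeeeeeeeeeeeeeeeeeewwwwwwwwwwwwwwwlllllllllluuuuuuuuuu

Reading off run lengths: j runs 3, 4, 5; e runs 6, 9, 12; w runs 3, 6, 9; l runs 2, 4, 6; u runs 2, 4, 6 — each is linear in n (n = 1, 2, …).
At n = 5 the blocks have lengths 7, 18, 15, 10, 10.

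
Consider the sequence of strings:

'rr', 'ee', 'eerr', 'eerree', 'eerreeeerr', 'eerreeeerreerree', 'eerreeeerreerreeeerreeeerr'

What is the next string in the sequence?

From term 3 onward, concatenate the last term with the second-to-last: ee·rr = eerr, eerr·ee = eerree, …
Continuing: eerreeeerreerreeeerreeeerr · eerreeeerreerree gives term 8.

eerreeeerreerreeeerreeeerreerreeeerreerree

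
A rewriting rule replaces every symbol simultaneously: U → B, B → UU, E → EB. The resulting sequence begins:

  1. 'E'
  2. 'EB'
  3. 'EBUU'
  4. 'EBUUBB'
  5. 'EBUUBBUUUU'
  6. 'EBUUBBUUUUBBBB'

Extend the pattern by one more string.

EBUUBBUUUUBBBBUUUUUUUU

Replace each of the 14 characters of EBUUBBUUUUBBBB in place — EB UU B B UU UU B B B B UU UU UU UU — and concatenate.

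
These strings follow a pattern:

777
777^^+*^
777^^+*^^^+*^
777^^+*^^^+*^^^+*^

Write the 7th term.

The strings grow by a fixed suffix ^^+*^ each time.
From 777^^+*^^^+*^^^+*^, 3 further steps: 777^^+*^^^+*^^^+*^ → 777^^+*^^^+*^^^+*^^^+*^ → 777^^+*^^^+*^^^+*^^^+*^^^+*^ → (answer).

777^^+*^^^+*^^^+*^^^+*^^^+*^^^+*^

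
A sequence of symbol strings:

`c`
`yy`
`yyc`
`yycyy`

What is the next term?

Each term (from the third on) is the previous term followed by the one before it: term 3 = yy·c = yyc.
The next term joins yycyy and yyc.

yycyyyyc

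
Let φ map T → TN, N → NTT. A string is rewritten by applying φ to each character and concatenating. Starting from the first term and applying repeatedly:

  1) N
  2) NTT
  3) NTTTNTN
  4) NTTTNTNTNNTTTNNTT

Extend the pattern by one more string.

Rewriting the 17 symbols of NTTTNTNTNNTTTNNTT one by one yields NTT TN TN TN NTT TN NTT TN NTT NTT TN TN TN NTT NTT TN TN; concatenated:

NTTTNTNTNNTTTNNTTTNNTTNTTTNTNTNNTTNTTTNTN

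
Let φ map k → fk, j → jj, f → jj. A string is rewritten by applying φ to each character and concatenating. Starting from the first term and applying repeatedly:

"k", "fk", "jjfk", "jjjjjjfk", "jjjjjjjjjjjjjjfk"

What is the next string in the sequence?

Rewriting the 16 symbols of jjjjjjjjjjjjjjfk one by one yields jj jj jj jj jj jj jj jj jj jj jj jj jj jj jj fk; concatenated:

jjjjjjjjjjjjjjjjjjjjjjjjjjjjjjfk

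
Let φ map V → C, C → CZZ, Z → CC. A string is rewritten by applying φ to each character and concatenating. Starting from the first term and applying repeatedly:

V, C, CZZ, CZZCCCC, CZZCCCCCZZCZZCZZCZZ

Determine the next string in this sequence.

CZZCCCCCZZCZZCZZCZZCZZCCCCCZZCCCCCZZCCCCCZZCCCC

φ(CZZCCCCCZZCZZCZZCZZ) expands symbol-by-symbol to CZZ CC CC CZZ CZZ CZZ CZZ CZZ CC CC CZZ CC CC CZZ CC CC CZZ CC CC; joining the 19 pieces gives the next term.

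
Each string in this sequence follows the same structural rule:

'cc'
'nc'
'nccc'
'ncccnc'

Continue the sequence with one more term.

ncccncnccc

Each term (from the third on) is the previous term followed by the one before it: term 3 = nc·cc = nccc.
So term 5 is ncccnc·nccc.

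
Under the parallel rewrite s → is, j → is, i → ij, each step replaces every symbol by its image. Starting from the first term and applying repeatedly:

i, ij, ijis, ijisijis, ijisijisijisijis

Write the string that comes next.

ijisijisijisijisijisijisijisijis

Replace each of the 16 characters of ijisijisijisijis in place — ij is ij is ij is ij is ij is ij is ij is ij is — and concatenate.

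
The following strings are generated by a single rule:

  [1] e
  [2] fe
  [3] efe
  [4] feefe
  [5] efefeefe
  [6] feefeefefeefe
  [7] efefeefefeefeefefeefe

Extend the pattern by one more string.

feefeefefeefeefefeefefeefeefefeefe

From term 3 onward, concatenate the second-to-last term with the last: e·fe = efe, fe·efe = feefe, …
Continuing: feefeefefeefe · efefeefefeefeefefeefe gives term 8.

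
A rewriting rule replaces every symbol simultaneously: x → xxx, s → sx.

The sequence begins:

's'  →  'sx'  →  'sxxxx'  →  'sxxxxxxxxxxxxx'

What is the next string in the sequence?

Applying the rule to each of the 14 symbols of sxxxxxxxxxxxxx gives the pieces sx xxx xxx xxx xxx xxx xxx xxx xxx xxx xxx xxx xxx xxx, which concatenate to the answer.

sxxxxxxxxxxxxxxxxxxxxxxxxxxxxxxxxxxxxxxxx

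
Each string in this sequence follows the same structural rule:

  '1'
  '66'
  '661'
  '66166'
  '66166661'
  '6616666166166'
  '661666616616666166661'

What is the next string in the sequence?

6616666166166661666616616666166166

Each term (from the third on) is the previous term followed by the one before it: term 3 = 66·1 = 661.
The next term joins 661666616616666166661 and 6616666166166.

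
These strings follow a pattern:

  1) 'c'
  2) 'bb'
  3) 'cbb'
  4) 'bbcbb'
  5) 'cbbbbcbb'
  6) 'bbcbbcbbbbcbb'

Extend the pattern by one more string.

From term 3 onward, concatenate the second-to-last term with the last: c·bb = cbb, bb·cbb = bbcbb, …
The next term joins cbbbbcbb and bbcbbcbbbbcbb.

cbbbbcbbbbcbbcbbbbcbb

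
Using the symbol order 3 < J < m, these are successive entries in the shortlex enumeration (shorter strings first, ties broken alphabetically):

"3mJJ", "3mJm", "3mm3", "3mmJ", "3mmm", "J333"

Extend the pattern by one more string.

J33J

Find the rightmost character of J333 below m, bump it to the next letter, and reset everything to its right to 3.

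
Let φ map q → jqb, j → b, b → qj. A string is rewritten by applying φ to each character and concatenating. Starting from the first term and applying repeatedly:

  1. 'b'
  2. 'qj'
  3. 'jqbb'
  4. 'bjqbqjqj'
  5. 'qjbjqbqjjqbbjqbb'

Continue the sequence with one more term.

Applying the rule to each of the 16 symbols of qjbjqbqjjqbbjqbb gives the pieces jqb b qj b jqb qj jqb b b jqb qj qj b jqb qj qj, which concatenate to the answer.

jqbbqjbjqbqjjqbbbjqbqjqjbjqbqjqj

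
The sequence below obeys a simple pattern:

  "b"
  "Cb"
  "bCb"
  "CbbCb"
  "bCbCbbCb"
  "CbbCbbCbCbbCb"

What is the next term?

bCbCbbCbCbbCbbCbCbbCb

This is a Fibonacci-style word recurrence s(k) = s(k−2)·s(k−1): e.g. b·Cb = bCb.
Continuing: bCbCbbCb · CbbCbbCbCbbCb gives term 7.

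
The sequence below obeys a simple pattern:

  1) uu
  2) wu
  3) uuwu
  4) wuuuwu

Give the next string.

uuwuwuuuwu

From term 3 onward, concatenate the second-to-last term with the last: uu·wu = uuwu, wu·uuwu = wuuuwu, …
So term 5 is uuwu·wuuuwu.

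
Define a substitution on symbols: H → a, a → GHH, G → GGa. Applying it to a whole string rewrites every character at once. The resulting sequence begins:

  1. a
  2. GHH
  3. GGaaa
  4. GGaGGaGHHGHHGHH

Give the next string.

GGaGGaGHHGGaGGaGHHGGaaaGGaaaGGaaa

φ(GGaGGaGHHGHHGHH) expands symbol-by-symbol to GGa GGa GHH GGa GGa GHH GGa a a GGa a a GGa a a; joining the 15 pieces gives the next term.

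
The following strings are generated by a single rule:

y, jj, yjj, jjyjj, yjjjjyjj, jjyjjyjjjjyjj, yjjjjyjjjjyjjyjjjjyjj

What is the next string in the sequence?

jjyjjyjjjjyjjyjjjjyjjjjyjjyjjjjyjj

This is a Fibonacci-style word recurrence s(k) = s(k−2)·s(k−1): e.g. y·jj = yjj.
Continuing: jjyjjyjjjjyjj · yjjjjyjjjjyjjyjjjjyjj gives term 8.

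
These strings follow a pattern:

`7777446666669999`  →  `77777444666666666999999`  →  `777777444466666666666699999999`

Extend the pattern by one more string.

The n-th term is n+3 7's then n+1 4's then 3n+3 6's then 2n+2 9's (n = 1, 2, …).
For the next term, n = 4, so the run lengths are 7, 5, 15, 10.

7777777444446666666666666669999999999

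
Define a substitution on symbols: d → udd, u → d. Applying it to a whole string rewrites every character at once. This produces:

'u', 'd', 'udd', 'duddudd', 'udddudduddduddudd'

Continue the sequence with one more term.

duddudduddduddudddudduddudddudduddduddudd

Applying the rule to each of the 17 symbols of udddudduddduddudd gives the pieces d udd udd udd d udd udd d udd udd udd d udd udd d udd udd, which concatenate to the answer.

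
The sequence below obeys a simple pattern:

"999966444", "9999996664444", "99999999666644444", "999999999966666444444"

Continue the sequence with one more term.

9999999999996666664444444

Reading off run lengths: 9 runs 4, 6, 8, 10; 6 runs 2, 3, 4, 5; 4 runs 3, 4, 5, 6 — each is linear in n, where the shown terms are n = 2, 3, 4, 5.
At n = 6 the blocks have lengths 12, 6, 7.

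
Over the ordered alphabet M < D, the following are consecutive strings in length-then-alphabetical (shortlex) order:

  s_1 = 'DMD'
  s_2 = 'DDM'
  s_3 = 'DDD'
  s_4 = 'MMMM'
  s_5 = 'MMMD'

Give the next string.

MMDM

Treat MMMD as a base-2 numeral over the given alphabet and add one, carrying through any trailing D's.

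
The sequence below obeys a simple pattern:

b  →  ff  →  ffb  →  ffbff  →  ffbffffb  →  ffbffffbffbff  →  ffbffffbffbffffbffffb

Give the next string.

This is a Fibonacci-style word recurrence s(k) = s(k−1)·s(k−2): e.g. ff·b = ffb.
Continuing: ffbffffbffbffffbffffb · ffbffffbffbff gives term 8.

ffbffffbffbffffbffffbffbffffbffbff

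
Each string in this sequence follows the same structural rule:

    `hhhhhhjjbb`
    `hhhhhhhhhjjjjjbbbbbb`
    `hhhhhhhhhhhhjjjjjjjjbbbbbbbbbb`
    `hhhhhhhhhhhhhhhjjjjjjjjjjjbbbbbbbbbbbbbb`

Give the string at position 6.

hhhhhhhhhhhhhhhhhhhhhjjjjjjjjjjjjjjjjjbbbbbbbbbbbbbbbbbbbbbb

Term n consists of 3n+3 h's, followed by 3n-1 j's, followed by 4n-2 b's (n = 1, 2, …).
At n = 6 the blocks have lengths 21, 17, 22.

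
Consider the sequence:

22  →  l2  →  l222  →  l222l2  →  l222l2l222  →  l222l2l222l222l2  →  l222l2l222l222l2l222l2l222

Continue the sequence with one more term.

This is a Fibonacci-style word recurrence s(k) = s(k−1)·s(k−2): e.g. l2·22 = l222.
The next term joins l222l2l222l222l2l222l2l222 and l222l2l222l222l2.

l222l2l222l222l2l222l2l222l222l2l222l222l2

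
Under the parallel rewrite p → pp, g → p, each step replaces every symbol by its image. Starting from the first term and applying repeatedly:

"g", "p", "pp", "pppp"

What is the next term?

pppppppp

Rewriting each symbol of pppp: p→pp, p→pp, p→pp, p→pp, which concatenates to pp pp pp pp.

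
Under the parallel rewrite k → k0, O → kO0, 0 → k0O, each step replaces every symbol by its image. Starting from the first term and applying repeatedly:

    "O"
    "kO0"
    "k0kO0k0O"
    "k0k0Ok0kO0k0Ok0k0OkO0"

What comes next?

Rewriting the 21 symbols of k0k0Ok0kO0k0Ok0k0OkO0 one by one yields k0 k0O k0 k0O kO0 k0 k0O k0 kO0 k0O k0 k0O kO0 k0 k0O k0 k0O kO0 k0 kO0 k0O; concatenated:

k0k0Ok0k0OkO0k0k0Ok0kO0k0Ok0k0OkO0k0k0Ok0k0OkO0k0kO0k0O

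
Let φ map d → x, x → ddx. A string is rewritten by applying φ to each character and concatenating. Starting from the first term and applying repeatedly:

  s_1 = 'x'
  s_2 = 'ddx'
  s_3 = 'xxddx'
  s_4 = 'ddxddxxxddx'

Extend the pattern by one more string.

Rewriting each symbol of ddxddxxxddx: d→x, d→x, x→ddx, d→x, d→x, x→ddx, x→ddx, x→ddx, d→x, d→x, x→ddx, which concatenates to x x ddx x x ddx ddx ddx x x ddx.

xxddxxxddxddxddxxxddx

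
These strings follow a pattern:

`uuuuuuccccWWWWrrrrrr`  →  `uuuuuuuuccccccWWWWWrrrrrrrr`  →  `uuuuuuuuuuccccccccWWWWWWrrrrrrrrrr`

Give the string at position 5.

Each string has the form u^{2n+2} c^{2n} W^{n+2} r^{2n+2}, where the shown terms are n = 2, 3, 4.
Setting n = 6 gives 14, 12, 8, 14 characters in each block.

uuuuuuuuuuuuuuccccccccccccWWWWWWWWrrrrrrrrrrrrrr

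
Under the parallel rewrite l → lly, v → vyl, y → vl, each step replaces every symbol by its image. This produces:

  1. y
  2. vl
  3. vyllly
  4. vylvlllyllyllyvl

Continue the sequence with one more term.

Rewriting the 16 symbols of vylvlllyllyllyvl one by one yields vyl vl lly vyl lly lly lly vl lly lly vl lly lly vl vyl lly; concatenated:

vylvlllyvylllyllyllyvlllyllyvlllyllyvlvyllly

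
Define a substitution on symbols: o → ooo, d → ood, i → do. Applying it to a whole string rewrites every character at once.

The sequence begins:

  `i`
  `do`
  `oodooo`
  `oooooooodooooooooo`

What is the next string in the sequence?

φ(oooooooodooooooooo) expands symbol-by-symbol to ooo ooo ooo ooo ooo ooo ooo ooo ood ooo ooo ooo ooo ooo ooo ooo ooo ooo; joining the 18 pieces gives the next term.

oooooooooooooooooooooooooodooooooooooooooooooooooooooo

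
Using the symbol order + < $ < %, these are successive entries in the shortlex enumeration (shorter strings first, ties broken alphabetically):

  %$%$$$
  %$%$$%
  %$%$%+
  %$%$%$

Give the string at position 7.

Advancing 3 positions from %$%$%$ through %$%$%$ → %$%$%% → %$%%++ reaches term 7.

%$%%+$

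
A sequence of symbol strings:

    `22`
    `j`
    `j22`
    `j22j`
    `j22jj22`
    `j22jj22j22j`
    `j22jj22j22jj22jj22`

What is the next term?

j22jj22j22jj22jj22j22jj22j22j

Each term (from the third on) is the previous term followed by the one before it: term 3 = j·22 = j22.
So term 8 is j22jj22j22jj22jj22·j22jj22j22j.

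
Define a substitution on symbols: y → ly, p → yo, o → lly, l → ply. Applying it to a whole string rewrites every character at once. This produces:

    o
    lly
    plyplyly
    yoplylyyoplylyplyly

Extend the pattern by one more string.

Rewriting the 19 symbols of yoplylyyoplylyplyly one by one yields ly lly yo ply ly ply ly ly lly yo ply ly ply ly yo ply ly ply ly; concatenated:

lyllyyoplylyplylylyllyyoplylyplylyyoplylyplyly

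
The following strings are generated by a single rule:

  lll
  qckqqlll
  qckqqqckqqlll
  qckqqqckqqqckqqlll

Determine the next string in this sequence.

Every step adds qckqq at the front: s(k+1) = qckqq·s(k).
One more step from qckqqqckqqqckqqlll gives the answer.

qckqqqckqqqckqqqckqqlll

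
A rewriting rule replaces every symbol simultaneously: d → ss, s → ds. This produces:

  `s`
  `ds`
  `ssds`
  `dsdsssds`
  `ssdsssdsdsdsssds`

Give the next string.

Rewriting the 16 symbols of ssdsssdsdsdsssds one by one yields ds ds ss ds ds ds ss ds ss ds ss ds ds ds ss ds; concatenated:

dsdsssdsdsdsssdsssdsssdsdsdsssds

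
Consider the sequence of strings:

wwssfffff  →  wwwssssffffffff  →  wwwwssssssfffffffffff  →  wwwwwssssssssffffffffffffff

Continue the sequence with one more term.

wwwwwwssssssssssfffffffffffffffff

The n-th term is n+1 w's then 2n s's then 3n+2 f's (n = 1, 2, …).
Setting n = 5 gives 6, 10, 17 characters in each block.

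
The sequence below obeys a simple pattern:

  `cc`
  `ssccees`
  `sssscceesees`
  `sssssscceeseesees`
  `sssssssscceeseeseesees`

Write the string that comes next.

s(k+1) = ss·s(k)·ees, so each term gains ss as a prefix and ees as a suffix.
One more step from sssssssscceeseeseesees gives the answer.

sssssssssscceeseeseeseesees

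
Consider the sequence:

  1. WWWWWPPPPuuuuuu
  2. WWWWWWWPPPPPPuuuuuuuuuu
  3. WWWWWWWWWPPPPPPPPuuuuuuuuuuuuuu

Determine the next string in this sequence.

Each string has the form W^{2n+3} P^{2n+2} u^{4n+2} (n = 1, 2, …).
For the next term, n = 4, so the run lengths are 11, 10, 18.

WWWWWWWWWWWPPPPPPPPPPuuuuuuuuuuuuuuuuuu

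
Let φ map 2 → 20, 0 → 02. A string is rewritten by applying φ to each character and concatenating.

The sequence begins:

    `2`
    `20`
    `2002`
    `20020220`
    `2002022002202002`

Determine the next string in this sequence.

Applying the rule to each of the 16 symbols of 2002022002202002 gives the pieces 20 02 02 20 02 20 20 02 02 20 20 02 20 02 02 20, which concatenate to the answer.

20020220022020020220200220020220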